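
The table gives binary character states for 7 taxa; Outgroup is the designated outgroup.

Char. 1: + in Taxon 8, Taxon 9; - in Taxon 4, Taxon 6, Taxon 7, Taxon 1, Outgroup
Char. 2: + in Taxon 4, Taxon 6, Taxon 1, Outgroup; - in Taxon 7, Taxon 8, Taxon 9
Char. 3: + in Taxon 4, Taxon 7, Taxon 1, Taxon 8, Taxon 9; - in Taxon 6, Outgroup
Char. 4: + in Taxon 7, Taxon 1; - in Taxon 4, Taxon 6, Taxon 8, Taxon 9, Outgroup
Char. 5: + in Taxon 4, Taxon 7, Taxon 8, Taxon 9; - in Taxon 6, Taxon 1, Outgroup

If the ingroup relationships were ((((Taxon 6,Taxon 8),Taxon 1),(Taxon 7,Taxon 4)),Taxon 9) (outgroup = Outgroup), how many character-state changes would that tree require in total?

12

Map each character onto ((((Taxon 6,Taxon 8),Taxon 1),(Taxon 7,Taxon 4)),Taxon 9) (rooted by Outgroup) and count the minimum state changes it requires (Fitch parsimony):
Char. 1: 2; Char. 2: 3; Char. 3: 2; Char. 4: 2; Char. 5: 3.
Total tree length = 12.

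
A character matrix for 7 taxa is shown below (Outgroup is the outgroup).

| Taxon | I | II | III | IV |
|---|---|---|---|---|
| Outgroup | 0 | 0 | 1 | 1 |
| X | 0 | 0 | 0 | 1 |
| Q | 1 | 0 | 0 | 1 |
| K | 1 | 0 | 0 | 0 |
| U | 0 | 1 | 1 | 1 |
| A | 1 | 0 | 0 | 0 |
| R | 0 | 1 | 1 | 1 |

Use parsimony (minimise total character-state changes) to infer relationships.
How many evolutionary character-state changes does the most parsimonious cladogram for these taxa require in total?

4

Character polarity is set by the outgroup: the derived state is whichever differs from the outgroup's state, so for III, IV the derived state is '0', and for the remaining characters it is '1'.
I: derived state '1' in A, K, and Q only — synapomorphy for {A, K, Q}.
II (derived state '1') is shared by R and U — a synapomorphy uniting that clade.
Only A, K, Q, and X show the derived state '0' for III, supporting them as a clade.
IV (derived state '0') is shared by A and K — a synapomorphy uniting that clade.
Most parsimonious ingroup topology: ((X,(Q,(K,A))),(U,R)).
Changes per character on this tree: I: 1; II: 1; III: 1; IV: 1.
Total = 4.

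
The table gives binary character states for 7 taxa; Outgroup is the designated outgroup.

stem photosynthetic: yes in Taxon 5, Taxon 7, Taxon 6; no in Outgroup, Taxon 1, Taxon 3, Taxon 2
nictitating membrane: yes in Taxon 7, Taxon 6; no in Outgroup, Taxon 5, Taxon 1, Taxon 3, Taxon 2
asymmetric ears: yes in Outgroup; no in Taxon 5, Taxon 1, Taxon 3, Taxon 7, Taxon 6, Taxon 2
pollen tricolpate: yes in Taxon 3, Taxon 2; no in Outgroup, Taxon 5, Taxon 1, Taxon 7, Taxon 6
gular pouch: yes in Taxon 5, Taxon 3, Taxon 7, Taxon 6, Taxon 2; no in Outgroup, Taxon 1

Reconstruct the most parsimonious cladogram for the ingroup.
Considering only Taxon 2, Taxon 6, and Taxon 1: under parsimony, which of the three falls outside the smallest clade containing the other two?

Taxon 1

Character polarity is set by the outgroup: the derived state is whichever differs from the outgroup's state, so for asymmetric ears the derived state is 'no', and for the remaining characters it is 'yes'.
stem photosynthetic: derived state 'yes' in Taxon 5, Taxon 6, and Taxon 7 only — synapomorphy for {Taxon 5, Taxon 6, Taxon 7}.
nictitating membrane (derived state 'yes') is shared by Taxon 6 and Taxon 7 — a synapomorphy uniting that clade.
All ingroup taxa share the derived state 'no' for asymmetric ears; it defines the ingroup but does not resolve relationships within it.
pollen tricolpate: derived state 'yes' in Taxon 2 and Taxon 3 only — synapomorphy for {Taxon 2, Taxon 3}.
gular pouch (derived state 'yes') is shared by Taxon 2, Taxon 3, Taxon 5, Taxon 6, and Taxon 7 — a synapomorphy uniting that clade.
Most parsimonious ingroup topology: (((Taxon 5,(Taxon 6,Taxon 7)),(Taxon 3,Taxon 2)),Taxon 1).
Taxon 2 and Taxon 6 share a more recent common ancestor with each other than either does with Taxon 1, so Taxon 1 is the least closely related of the three.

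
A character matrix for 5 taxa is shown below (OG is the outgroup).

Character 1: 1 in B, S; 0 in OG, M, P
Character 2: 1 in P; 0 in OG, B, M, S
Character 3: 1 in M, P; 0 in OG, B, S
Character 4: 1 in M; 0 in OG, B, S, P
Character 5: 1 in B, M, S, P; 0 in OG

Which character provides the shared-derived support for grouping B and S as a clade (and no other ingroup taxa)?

Character 1

The outgroup has state '0' for every character, so '1' is the derived state throughout.
Character 1: derived state '1' in B and S only — synapomorphy for {B, S}.
Character 2: derived state '1' in P only — an autapomorphy, so it tells us nothing about relationships among taxa.
Character 3 (derived state '1') is shared by M and P — a synapomorphy uniting that clade.
Character 4: derived state '1' in M only — an autapomorphy, so it tells us nothing about relationships among taxa.
All ingroup taxa share the derived state '1' for Character 5; it defines the ingroup but does not resolve relationships within it.
Most parsimonious ingroup topology: ((B,S),(M,P)).
The clade {B, S} is supported by Character 1: its derived state '1' occurs in exactly those taxa and in no other taxon (including the outgroup).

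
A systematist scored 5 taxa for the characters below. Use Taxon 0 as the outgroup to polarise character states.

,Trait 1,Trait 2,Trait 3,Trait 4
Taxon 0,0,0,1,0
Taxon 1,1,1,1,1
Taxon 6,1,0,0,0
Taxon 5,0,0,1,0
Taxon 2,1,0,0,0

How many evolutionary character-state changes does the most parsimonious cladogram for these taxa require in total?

Character polarity is set by the outgroup: the derived state is whichever differs from the outgroup's state, so for Trait 3 the derived state is '0', and for the remaining characters it is '1'.
Trait 1: derived state '1' in Taxon 1, Taxon 2, and Taxon 6 only — synapomorphy for {Taxon 1, Taxon 2, Taxon 6}.
Trait 2: derived state '1' in Taxon 1 only — an autapomorphy, so it tells us nothing about relationships among taxa.
Trait 3 (derived state '0') is shared by Taxon 2 and Taxon 6 — a synapomorphy uniting that clade.
Trait 4 (derived state '1') is unique to Taxon 1 (autapomorphy; uninformative for grouping).
Most parsimonious ingroup topology: ((Taxon 1,(Taxon 6,Taxon 2)),Taxon 5).
Changes per character on this tree: Trait 1: 1; Trait 2: 1; Trait 3: 1; Trait 4: 1.
Total = 4.

4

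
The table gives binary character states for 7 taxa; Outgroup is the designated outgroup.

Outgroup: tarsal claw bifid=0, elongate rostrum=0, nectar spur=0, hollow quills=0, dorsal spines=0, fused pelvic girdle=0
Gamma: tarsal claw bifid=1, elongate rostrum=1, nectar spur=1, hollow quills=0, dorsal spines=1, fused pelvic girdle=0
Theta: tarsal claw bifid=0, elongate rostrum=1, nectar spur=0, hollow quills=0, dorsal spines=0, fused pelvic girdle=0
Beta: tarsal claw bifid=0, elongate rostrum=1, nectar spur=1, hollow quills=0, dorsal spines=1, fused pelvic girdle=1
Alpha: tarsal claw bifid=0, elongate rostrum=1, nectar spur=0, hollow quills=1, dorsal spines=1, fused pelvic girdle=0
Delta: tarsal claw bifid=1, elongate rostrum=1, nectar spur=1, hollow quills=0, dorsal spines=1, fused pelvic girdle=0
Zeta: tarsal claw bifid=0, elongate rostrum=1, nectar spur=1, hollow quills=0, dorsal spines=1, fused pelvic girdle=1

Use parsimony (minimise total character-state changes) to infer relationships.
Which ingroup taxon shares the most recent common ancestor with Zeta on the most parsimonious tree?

The outgroup has state '0' for every character, so '1' is the derived state throughout.
tarsal claw bifid (derived state '1') is shared by Delta and Gamma — a synapomorphy uniting that clade.
elongate rostrum (derived state '1') is shared by all ingroup taxa — unites the whole ingroup.
nectar spur: derived state '1' in Beta, Delta, Gamma, and Zeta only — synapomorphy for {Beta, Delta, Gamma, Zeta}.
hollow quills (derived state '1') is unique to Alpha (autapomorphy; uninformative for grouping).
dorsal spines: derived state '1' in Alpha, Beta, Delta, Gamma, and Zeta only — synapomorphy for {Alpha, Beta, Delta, Gamma, Zeta}.
fused pelvic girdle: derived state '1' in Beta and Zeta only — synapomorphy for {Beta, Zeta}.
Most parsimonious ingroup topology: ((((Gamma,Delta),(Beta,Zeta)),Alpha),Theta).
Zeta and Beta form a cherry on this tree, so they are sister taxa.

Beta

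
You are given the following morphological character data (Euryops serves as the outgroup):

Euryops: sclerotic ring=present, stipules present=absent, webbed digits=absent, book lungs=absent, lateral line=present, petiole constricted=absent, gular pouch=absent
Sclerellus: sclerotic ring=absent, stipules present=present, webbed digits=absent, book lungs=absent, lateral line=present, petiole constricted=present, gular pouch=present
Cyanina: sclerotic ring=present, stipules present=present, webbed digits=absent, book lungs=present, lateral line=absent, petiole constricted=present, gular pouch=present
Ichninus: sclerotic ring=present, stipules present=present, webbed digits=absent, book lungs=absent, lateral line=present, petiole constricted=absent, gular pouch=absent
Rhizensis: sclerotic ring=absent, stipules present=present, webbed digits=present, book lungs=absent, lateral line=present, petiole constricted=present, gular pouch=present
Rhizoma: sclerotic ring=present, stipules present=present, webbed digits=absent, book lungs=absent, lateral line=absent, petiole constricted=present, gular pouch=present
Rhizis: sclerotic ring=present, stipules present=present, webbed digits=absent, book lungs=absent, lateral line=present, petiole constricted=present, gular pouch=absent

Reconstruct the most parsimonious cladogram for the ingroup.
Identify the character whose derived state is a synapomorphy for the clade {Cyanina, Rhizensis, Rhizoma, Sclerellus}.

Character polarity is set by the outgroup: the derived state is whichever differs from the outgroup's state, so for sclerotic ring, lateral line the derived state is 'absent', and for the remaining characters it is 'present'.
sclerotic ring: derived state 'absent' in Rhizensis and Sclerellus only — synapomorphy for {Rhizensis, Sclerellus}.
stipules present (derived state 'present') is shared by all ingroup taxa — unites the whole ingroup.
webbed digits (derived state 'present') is unique to Rhizensis (autapomorphy; uninformative for grouping).
book lungs (derived state 'present') is unique to Cyanina (autapomorphy; uninformative for grouping).
lateral line (derived state 'absent') is shared by Cyanina and Rhizoma — a synapomorphy uniting that clade.
Only Cyanina, Rhizensis, Rhizis, Rhizoma, and Sclerellus show the derived state 'present' for petiole constricted, supporting them as a clade.
Only Cyanina, Rhizensis, Rhizoma, and Sclerellus show the derived state 'present' for gular pouch, supporting them as a clade.
Most parsimonious ingroup topology: ((((Sclerellus,Rhizensis),(Cyanina,Rhizoma)),Rhizis),Ichninus).
The clade {Cyanina, Rhizensis, Rhizoma, Sclerellus} is supported by gular pouch: its derived state 'present' occurs in exactly those taxa and in no other taxon (including the outgroup).

gular pouch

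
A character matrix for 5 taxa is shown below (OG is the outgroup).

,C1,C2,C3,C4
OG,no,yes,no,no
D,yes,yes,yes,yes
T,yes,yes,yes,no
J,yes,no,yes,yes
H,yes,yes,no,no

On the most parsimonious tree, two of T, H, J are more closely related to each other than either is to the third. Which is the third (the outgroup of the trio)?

Character polarity is set by the outgroup: the derived state is whichever differs from the outgroup's state, so for C2 the derived state is 'no', and for the remaining characters it is 'yes'.
All ingroup taxa share the derived state 'yes' for C1; it defines the ingroup but does not resolve relationships within it.
C2 (derived state 'no') is unique to J (autapomorphy; uninformative for grouping).
C3 (derived state 'yes') is shared by D, J, and T — a synapomorphy uniting that clade.
Only D and J show the derived state 'yes' for C4, supporting them as a clade.
Most parsimonious ingroup topology: (((D,J),T),H).
T and J share a more recent common ancestor with each other than either does with H, so H is the least closely related of the three.

H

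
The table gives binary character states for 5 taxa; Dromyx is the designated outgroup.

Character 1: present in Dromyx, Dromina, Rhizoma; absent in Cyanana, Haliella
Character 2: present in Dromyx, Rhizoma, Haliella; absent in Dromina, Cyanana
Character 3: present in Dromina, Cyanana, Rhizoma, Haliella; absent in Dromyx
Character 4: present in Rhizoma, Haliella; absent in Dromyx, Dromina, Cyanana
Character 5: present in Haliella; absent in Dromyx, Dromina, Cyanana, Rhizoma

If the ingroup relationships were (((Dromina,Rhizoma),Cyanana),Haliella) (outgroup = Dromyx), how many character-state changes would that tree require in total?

8

Map each character onto (((Dromina,Rhizoma),Cyanana),Haliella) (rooted by Dromyx) and count the minimum state changes it requires (Fitch parsimony):
Character 1: 2; Character 2: 2; Character 3: 1; Character 4: 2; Character 5: 1.
Total tree length = 8.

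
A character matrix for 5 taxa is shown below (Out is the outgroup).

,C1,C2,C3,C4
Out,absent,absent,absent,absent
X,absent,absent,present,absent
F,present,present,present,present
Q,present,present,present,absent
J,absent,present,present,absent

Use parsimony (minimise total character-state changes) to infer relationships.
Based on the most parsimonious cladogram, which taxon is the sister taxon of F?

Q

The outgroup has state 'absent' for every character, so 'present' is the derived state throughout.
C1 (derived state 'present') is shared by F and Q — a synapomorphy uniting that clade.
Only F, J, and Q show the derived state 'present' for C2, supporting them as a clade.
C3 (derived state 'present') is shared by all ingroup taxa — unites the whole ingroup.
C4 (derived state 'present') is unique to F (autapomorphy; uninformative for grouping).
Most parsimonious ingroup topology: (X,((F,Q),J)).
F and Q form a cherry on this tree, so they are sister taxa.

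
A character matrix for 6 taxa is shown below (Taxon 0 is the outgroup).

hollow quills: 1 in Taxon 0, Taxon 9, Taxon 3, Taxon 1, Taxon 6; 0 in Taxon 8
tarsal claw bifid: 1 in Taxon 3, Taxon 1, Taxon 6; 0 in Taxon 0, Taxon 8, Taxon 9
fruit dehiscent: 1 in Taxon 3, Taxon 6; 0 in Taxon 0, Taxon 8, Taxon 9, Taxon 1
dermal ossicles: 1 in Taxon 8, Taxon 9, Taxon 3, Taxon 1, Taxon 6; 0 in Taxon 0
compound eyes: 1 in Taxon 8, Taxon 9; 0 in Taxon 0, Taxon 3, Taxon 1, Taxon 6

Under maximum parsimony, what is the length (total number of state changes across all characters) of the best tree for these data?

5

Character polarity is set by the outgroup: the derived state is whichever differs from the outgroup's state, so for hollow quills the derived state is '0', and for the remaining characters it is '1'.
hollow quills: derived state '0' in Taxon 8 only — an autapomorphy, so it tells us nothing about relationships among taxa.
tarsal claw bifid: derived state '1' in Taxon 1, Taxon 3, and Taxon 6 only — synapomorphy for {Taxon 1, Taxon 3, Taxon 6}.
fruit dehiscent (derived state '1') is shared by Taxon 3 and Taxon 6 — a synapomorphy uniting that clade.
dermal ossicles (derived state '1') is shared by all ingroup taxa — unites the whole ingroup.
compound eyes: derived state '1' in Taxon 8 and Taxon 9 only — synapomorphy for {Taxon 8, Taxon 9}.
Most parsimonious ingroup topology: ((Taxon 8,Taxon 9),((Taxon 3,Taxon 6),Taxon 1)).
Changes per character on this tree: hollow quills: 1; tarsal claw bifid: 1; fruit dehiscent: 1; dermal ossicles: 1; compound eyes: 1.
Total = 5.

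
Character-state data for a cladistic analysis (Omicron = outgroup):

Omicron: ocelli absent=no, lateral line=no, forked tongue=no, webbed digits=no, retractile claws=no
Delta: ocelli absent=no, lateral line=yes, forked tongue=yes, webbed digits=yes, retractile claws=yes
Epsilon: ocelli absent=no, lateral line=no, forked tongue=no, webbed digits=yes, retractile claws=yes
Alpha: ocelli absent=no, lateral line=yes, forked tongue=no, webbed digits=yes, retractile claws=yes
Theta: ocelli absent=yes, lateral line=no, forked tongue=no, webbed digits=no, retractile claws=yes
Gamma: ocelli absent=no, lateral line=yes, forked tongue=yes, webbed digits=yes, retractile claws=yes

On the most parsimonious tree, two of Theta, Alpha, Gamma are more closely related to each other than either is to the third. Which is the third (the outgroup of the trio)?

Theta

The outgroup has state 'no' for every character, so 'yes' is the derived state throughout.
ocelli absent (derived state 'yes') is unique to Theta (autapomorphy; uninformative for grouping).
lateral line: derived state 'yes' in Alpha, Delta, and Gamma only — synapomorphy for {Alpha, Delta, Gamma}.
forked tongue: derived state 'yes' in Delta and Gamma only — synapomorphy for {Delta, Gamma}.
Only Alpha, Delta, Epsilon, and Gamma show the derived state 'yes' for webbed digits, supporting them as a clade.
retractile claws (derived state 'yes') is shared by all ingroup taxa — unites the whole ingroup.
Most parsimonious ingroup topology: ((((Delta,Gamma),Alpha),Epsilon),Theta).
Gamma and Alpha share a more recent common ancestor with each other than either does with Theta, so Theta is the least closely related of the three.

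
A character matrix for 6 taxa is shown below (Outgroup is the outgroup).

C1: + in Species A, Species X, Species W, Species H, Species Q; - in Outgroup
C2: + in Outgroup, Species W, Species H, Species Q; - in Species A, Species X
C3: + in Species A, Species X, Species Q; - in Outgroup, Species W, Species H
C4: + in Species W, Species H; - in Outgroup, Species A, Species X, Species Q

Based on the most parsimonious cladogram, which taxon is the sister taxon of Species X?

Character polarity is set by the outgroup: the derived state is whichever differs from the outgroup's state, so for C2 the derived state is '-', and for the remaining characters it is '+'.
All ingroup taxa share the derived state '+' for C1; it defines the ingroup but does not resolve relationships within it.
C2: derived state '-' in Species A and Species X only — synapomorphy for {Species A, Species X}.
Only Species A, Species Q, and Species X show the derived state '+' for C3, supporting them as a clade.
Only Species H and Species W show the derived state '+' for C4, supporting them as a clade.
Most parsimonious ingroup topology: (((Species A,Species X),Species Q),(Species W,Species H)).
Species X and Species A form a cherry on this tree, so they are sister taxa.

Species A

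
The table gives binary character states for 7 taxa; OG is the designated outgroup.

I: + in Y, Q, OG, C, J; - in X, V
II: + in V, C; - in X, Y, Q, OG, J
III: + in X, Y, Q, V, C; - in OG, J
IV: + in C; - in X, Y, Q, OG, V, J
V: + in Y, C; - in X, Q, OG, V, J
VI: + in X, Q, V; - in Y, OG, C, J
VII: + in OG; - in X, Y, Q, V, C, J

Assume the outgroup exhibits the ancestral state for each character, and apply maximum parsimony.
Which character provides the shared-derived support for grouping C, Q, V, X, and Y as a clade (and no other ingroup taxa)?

Character polarity is set by the outgroup: the derived state is whichever differs from the outgroup's state, so for I, VII the derived state is '-', and for the remaining characters it is '+'.
I (derived state '-') is shared by V and X — a synapomorphy uniting that clade.
II groups C and V, which is incompatible with the clades supported by the remaining characters; treating it as convergent (homoplasy) costs fewer steps than any alternative tree.
III (derived state '+') is shared by C, Q, V, X, and Y — a synapomorphy uniting that clade.
IV (derived state '+') is unique to C (autapomorphy; uninformative for grouping).
V: derived state '+' in C and Y only — synapomorphy for {C, Y}.
VI (derived state '+') is shared by Q, V, and X — a synapomorphy uniting that clade.
VII (derived state '-') is shared by all ingroup taxa — unites the whole ingroup.
Most parsimonious ingroup topology: (J,((Q,(V,X)),(Y,C))).
The clade {C, Q, V, X, Y} is supported by III: its derived state '+' occurs in exactly those taxa and in no other taxon (including the outgroup).

III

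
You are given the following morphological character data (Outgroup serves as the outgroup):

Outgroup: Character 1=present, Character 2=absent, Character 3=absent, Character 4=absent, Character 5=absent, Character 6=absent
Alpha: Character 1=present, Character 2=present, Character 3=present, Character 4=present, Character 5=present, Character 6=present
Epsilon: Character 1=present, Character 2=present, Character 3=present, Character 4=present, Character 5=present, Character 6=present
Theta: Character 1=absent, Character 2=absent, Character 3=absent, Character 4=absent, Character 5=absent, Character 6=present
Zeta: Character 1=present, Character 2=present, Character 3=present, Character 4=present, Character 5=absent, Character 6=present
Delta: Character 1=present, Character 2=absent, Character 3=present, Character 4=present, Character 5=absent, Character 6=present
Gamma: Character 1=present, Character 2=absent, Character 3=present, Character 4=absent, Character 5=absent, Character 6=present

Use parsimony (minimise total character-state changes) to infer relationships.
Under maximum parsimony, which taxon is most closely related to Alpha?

Character polarity is set by the outgroup: the derived state is whichever differs from the outgroup's state, so for Character 1 the derived state is 'absent', and for the remaining characters it is 'present'.
Character 1: derived state 'absent' in Theta only — an autapomorphy, so it tells us nothing about relationships among taxa.
Character 2: derived state 'present' in Alpha, Epsilon, and Zeta only — synapomorphy for {Alpha, Epsilon, Zeta}.
Character 3: derived state 'present' in Alpha, Delta, Epsilon, Gamma, and Zeta only — synapomorphy for {Alpha, Delta, Epsilon, Gamma, Zeta}.
Only Alpha, Delta, Epsilon, and Zeta show the derived state 'present' for Character 4, supporting them as a clade.
Character 5 (derived state 'present') is shared by Alpha and Epsilon — a synapomorphy uniting that clade.
Character 6 (derived state 'present') is shared by all ingroup taxa — unites the whole ingroup.
Most parsimonious ingroup topology: (((((Alpha,Epsilon),Zeta),Delta),Gamma),Theta).
Alpha and Epsilon form a cherry on this tree, so they are sister taxa.

Epsilon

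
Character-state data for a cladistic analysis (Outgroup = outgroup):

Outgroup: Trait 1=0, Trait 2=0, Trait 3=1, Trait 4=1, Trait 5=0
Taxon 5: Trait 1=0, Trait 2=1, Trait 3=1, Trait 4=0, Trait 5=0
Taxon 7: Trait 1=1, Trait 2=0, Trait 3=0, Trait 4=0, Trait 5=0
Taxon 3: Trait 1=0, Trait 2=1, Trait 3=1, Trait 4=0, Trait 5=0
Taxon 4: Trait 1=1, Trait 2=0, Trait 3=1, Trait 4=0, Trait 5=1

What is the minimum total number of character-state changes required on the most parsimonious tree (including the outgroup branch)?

Character polarity is set by the outgroup: the derived state is whichever differs from the outgroup's state, so for Trait 3, Trait 4 the derived state is '0', and for the remaining characters it is '1'.
Trait 1 (derived state '1') is shared by Taxon 4 and Taxon 7 — a synapomorphy uniting that clade.
Trait 2 (derived state '1') is shared by Taxon 3 and Taxon 5 — a synapomorphy uniting that clade.
Trait 3: derived state '0' in Taxon 7 only — an autapomorphy, so it tells us nothing about relationships among taxa.
All ingroup taxa share the derived state '0' for Trait 4; it defines the ingroup but does not resolve relationships within it.
Trait 5: derived state '1' in Taxon 4 only — an autapomorphy, so it tells us nothing about relationships among taxa.
Most parsimonious ingroup topology: ((Taxon 5,Taxon 3),(Taxon 7,Taxon 4)).
Changes per character on this tree: Trait 1: 1; Trait 2: 1; Trait 3: 1; Trait 4: 1; Trait 5: 1.
Total = 5.

5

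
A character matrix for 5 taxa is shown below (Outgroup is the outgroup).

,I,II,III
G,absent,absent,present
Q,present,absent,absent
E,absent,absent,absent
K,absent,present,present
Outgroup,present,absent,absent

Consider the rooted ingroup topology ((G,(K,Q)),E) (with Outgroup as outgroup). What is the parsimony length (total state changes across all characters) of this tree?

Map each character onto ((G,(K,Q)),E) (rooted by Outgroup) and count the minimum state changes it requires (Fitch parsimony):
I: 2; II: 1; III: 2.
Total tree length = 5.

5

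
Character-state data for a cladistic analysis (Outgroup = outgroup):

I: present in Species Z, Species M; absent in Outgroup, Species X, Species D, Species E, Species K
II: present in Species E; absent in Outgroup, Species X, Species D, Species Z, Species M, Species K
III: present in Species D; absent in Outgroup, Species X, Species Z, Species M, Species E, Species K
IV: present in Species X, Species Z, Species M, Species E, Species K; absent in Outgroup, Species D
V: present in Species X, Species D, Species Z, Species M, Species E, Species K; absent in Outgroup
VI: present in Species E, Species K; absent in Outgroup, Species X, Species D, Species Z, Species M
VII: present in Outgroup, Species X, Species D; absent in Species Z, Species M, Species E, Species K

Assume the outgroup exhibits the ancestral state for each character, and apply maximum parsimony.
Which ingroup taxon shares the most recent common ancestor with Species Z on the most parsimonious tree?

Species M

Character polarity is set by the outgroup: the derived state is whichever differs from the outgroup's state, so for VII the derived state is 'absent', and for the remaining characters it is 'present'.
I (derived state 'present') is shared by Species M and Species Z — a synapomorphy uniting that clade.
II: derived state 'present' in Species E only — an autapomorphy, so it tells us nothing about relationships among taxa.
III: derived state 'present' in Species D only — an autapomorphy, so it tells us nothing about relationships among taxa.
IV (derived state 'present') is shared by Species E, Species K, Species M, Species X, and Species Z — a synapomorphy uniting that clade.
V (derived state 'present') is shared by all ingroup taxa — unites the whole ingroup.
Only Species E and Species K show the derived state 'present' for VI, supporting them as a clade.
Only Species E, Species K, Species M, and Species Z show the derived state 'absent' for VII, supporting them as a clade.
Most parsimonious ingroup topology: ((Species X,((Species Z,Species M),(Species E,Species K))),Species D).
Species Z and Species M form a cherry on this tree, so they are sister taxa.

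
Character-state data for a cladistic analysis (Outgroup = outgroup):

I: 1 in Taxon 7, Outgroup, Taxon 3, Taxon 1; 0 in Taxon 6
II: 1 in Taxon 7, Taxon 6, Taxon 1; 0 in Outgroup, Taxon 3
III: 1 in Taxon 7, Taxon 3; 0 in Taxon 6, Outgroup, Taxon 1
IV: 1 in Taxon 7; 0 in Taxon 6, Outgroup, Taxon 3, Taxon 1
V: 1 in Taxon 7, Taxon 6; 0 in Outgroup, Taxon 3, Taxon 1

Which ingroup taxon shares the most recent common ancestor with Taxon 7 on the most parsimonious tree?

Character polarity is set by the outgroup: the derived state is whichever differs from the outgroup's state, so for I the derived state is '0', and for the remaining characters it is '1'.
I (derived state '0') is unique to Taxon 6 (autapomorphy; uninformative for grouping).
II (derived state '1') is shared by Taxon 1, Taxon 6, and Taxon 7 — a synapomorphy uniting that clade.
III (state '1') occurs in Taxon 3 and Taxon 7 but conflicts with the nesting implied by the other characters — most parsimoniously interpreted as homoplasy.
IV (derived state '1') is unique to Taxon 7 (autapomorphy; uninformative for grouping).
Only Taxon 6 and Taxon 7 show the derived state '1' for V, supporting them as a clade.
Most parsimonious ingroup topology: (((Taxon 7,Taxon 6),Taxon 1),Taxon 3).
Taxon 7 and Taxon 6 form a cherry on this tree, so they are sister taxa.

Taxon 6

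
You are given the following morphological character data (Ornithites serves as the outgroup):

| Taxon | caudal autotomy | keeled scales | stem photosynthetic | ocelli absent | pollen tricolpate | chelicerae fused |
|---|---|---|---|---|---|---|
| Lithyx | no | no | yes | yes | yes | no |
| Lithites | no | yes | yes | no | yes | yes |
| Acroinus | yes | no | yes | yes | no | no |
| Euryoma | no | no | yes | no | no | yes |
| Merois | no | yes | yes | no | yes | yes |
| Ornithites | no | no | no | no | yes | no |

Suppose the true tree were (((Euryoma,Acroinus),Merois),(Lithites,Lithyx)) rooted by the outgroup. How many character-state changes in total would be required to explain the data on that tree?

10

Map each character onto (((Euryoma,Acroinus),Merois),(Lithites,Lithyx)) (rooted by Ornithites) and count the minimum state changes it requires (Fitch parsimony):
caudal autotomy: 1; keeled scales: 2; stem photosynthetic: 1; ocelli absent: 2; pollen tricolpate: 1; chelicerae fused: 3.
Total tree length = 10.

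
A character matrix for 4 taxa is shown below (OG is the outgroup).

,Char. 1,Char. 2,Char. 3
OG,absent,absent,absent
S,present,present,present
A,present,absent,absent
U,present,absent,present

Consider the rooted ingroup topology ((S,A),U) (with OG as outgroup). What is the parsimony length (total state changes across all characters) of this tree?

4

Map each character onto ((S,A),U) (rooted by OG) and count the minimum state changes it requires (Fitch parsimony):
Char. 1: 1; Char. 2: 1; Char. 3: 2.
Total tree length = 4.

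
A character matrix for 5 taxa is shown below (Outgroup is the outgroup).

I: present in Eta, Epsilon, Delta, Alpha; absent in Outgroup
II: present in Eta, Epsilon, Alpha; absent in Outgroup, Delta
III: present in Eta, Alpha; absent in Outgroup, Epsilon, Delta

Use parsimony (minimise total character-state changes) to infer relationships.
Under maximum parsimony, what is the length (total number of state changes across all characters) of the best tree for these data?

3

The outgroup has state 'absent' for every character, so 'present' is the derived state throughout.
I (derived state 'present') is shared by all ingroup taxa — unites the whole ingroup.
II: derived state 'present' in Alpha, Epsilon, and Eta only — synapomorphy for {Alpha, Epsilon, Eta}.
Only Alpha and Eta show the derived state 'present' for III, supporting them as a clade.
Most parsimonious ingroup topology: (((Eta,Alpha),Epsilon),Delta).
Changes per character on this tree: I: 1; II: 1; III: 1.
Total = 3.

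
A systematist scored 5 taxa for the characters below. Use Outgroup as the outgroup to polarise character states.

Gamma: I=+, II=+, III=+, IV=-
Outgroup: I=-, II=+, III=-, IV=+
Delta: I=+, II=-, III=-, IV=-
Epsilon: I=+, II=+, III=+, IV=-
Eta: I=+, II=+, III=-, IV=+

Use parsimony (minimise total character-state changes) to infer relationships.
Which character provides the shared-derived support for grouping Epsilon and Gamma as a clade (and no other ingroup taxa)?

III

Character polarity is set by the outgroup: the derived state is whichever differs from the outgroup's state, so for II, IV the derived state is '-', and for the remaining characters it is '+'.
All ingroup taxa share the derived state '+' for I; it defines the ingroup but does not resolve relationships within it.
II (derived state '-') is unique to Delta (autapomorphy; uninformative for grouping).
Only Epsilon and Gamma show the derived state '+' for III, supporting them as a clade.
IV: derived state '-' in Delta, Epsilon, and Gamma only — synapomorphy for {Delta, Epsilon, Gamma}.
Most parsimonious ingroup topology: (Eta,((Gamma,Epsilon),Delta)).
The clade {Epsilon, Gamma} is supported by III: its derived state '+' occurs in exactly those taxa and in no other taxon (including the outgroup).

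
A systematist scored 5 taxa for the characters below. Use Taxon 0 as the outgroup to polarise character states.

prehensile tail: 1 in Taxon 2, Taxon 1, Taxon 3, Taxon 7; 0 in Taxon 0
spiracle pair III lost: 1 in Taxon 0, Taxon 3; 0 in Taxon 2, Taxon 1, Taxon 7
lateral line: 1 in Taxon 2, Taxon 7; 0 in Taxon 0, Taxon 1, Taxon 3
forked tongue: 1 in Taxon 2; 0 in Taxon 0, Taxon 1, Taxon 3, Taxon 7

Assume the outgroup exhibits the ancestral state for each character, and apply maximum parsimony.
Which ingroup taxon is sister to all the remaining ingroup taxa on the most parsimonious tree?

Taxon 3

Character polarity is set by the outgroup: the derived state is whichever differs from the outgroup's state, so for spiracle pair III lost the derived state is '0', and for the remaining characters it is '1'.
All ingroup taxa share the derived state '1' for prehensile tail; it defines the ingroup but does not resolve relationships within it.
Only Taxon 1, Taxon 2, and Taxon 7 show the derived state '0' for spiracle pair III lost, supporting them as a clade.
lateral line (derived state '1') is shared by Taxon 2 and Taxon 7 — a synapomorphy uniting that clade.
forked tongue (derived state '1') is unique to Taxon 2 (autapomorphy; uninformative for grouping).
Most parsimonious ingroup topology: ((Taxon 1,(Taxon 7,Taxon 2)),Taxon 3).
Taxon 3 is sister to the clade containing all other ingroup taxa, so it is the earliest-diverging (most basal) ingroup lineage.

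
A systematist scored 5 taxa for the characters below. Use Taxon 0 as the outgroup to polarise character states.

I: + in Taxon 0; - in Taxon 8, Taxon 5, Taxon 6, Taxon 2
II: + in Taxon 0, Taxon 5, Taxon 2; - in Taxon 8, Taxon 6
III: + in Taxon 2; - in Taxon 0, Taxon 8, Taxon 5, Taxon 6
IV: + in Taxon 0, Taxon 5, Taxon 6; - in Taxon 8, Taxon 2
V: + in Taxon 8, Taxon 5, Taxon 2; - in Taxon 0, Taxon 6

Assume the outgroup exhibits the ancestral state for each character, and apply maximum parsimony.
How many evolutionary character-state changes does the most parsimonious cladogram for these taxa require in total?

Character polarity is set by the outgroup: the derived state is whichever differs from the outgroup's state, so for I, II, IV the derived state is '-', and for the remaining characters it is '+'.
All ingroup taxa share the derived state '-' for I; it defines the ingroup but does not resolve relationships within it.
II (state '-') occurs in Taxon 6 and Taxon 8 but conflicts with the nesting implied by the other characters — most parsimoniously interpreted as homoplasy.
III: derived state '+' in Taxon 2 only — an autapomorphy, so it tells us nothing about relationships among taxa.
IV: derived state '-' in Taxon 2 and Taxon 8 only — synapomorphy for {Taxon 2, Taxon 8}.
V (derived state '+') is shared by Taxon 2, Taxon 5, and Taxon 8 — a synapomorphy uniting that clade.
Most parsimonious ingroup topology: (((Taxon 8,Taxon 2),Taxon 5),Taxon 6).
Changes per character on this tree: I: 1; II: 2; III: 1; IV: 1; V: 1.
Total = 6.

6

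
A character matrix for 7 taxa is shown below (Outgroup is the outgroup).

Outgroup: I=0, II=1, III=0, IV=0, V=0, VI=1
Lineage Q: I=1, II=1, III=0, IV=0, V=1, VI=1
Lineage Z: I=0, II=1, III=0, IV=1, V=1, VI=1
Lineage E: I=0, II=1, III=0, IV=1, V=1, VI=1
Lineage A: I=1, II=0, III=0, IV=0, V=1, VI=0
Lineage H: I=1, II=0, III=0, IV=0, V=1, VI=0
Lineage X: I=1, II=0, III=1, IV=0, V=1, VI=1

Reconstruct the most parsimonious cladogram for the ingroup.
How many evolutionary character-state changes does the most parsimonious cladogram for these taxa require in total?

Character polarity is set by the outgroup: the derived state is whichever differs from the outgroup's state, so for II, VI the derived state is '0', and for the remaining characters it is '1'.
I (derived state '1') is shared by Lineage A, Lineage H, Lineage Q, and Lineage X — a synapomorphy uniting that clade.
Only Lineage A, Lineage H, and Lineage X show the derived state '0' for II, supporting them as a clade.
III: derived state '1' in Lineage X only — an autapomorphy, so it tells us nothing about relationships among taxa.
IV: derived state '1' in Lineage E and Lineage Z only — synapomorphy for {Lineage E, Lineage Z}.
V (derived state '1') is shared by all ingroup taxa — unites the whole ingroup.
VI: derived state '0' in Lineage A and Lineage H only — synapomorphy for {Lineage A, Lineage H}.
Most parsimonious ingroup topology: ((Lineage Q,((Lineage A,Lineage H),Lineage X)),(Lineage Z,Lineage E)).
Changes per character on this tree: I: 1; II: 1; III: 1; IV: 1; V: 1; VI: 1.
Total = 6.

6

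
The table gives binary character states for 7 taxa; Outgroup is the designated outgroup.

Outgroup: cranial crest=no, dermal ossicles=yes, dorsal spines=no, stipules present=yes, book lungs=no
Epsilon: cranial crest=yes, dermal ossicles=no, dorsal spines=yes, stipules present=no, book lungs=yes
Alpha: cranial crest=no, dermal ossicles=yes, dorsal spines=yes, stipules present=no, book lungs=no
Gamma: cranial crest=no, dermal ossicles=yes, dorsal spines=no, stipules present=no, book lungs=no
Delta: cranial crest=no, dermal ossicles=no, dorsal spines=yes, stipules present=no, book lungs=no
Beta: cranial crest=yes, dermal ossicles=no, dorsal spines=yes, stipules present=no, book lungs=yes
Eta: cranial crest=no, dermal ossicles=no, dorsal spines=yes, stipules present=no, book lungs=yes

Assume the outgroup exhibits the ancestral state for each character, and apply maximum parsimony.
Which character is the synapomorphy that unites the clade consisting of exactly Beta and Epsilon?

Character polarity is set by the outgroup: the derived state is whichever differs from the outgroup's state, so for dermal ossicles, stipules present the derived state is 'no', and for the remaining characters it is 'yes'.
cranial crest: derived state 'yes' in Beta and Epsilon only — synapomorphy for {Beta, Epsilon}.
dermal ossicles: derived state 'no' in Beta, Delta, Epsilon, and Eta only — synapomorphy for {Beta, Delta, Epsilon, Eta}.
dorsal spines (derived state 'yes') is shared by Alpha, Beta, Delta, Epsilon, and Eta — a synapomorphy uniting that clade.
stipules present (derived state 'no') is shared by all ingroup taxa — unites the whole ingroup.
book lungs (derived state 'yes') is shared by Beta, Epsilon, and Eta — a synapomorphy uniting that clade.
Most parsimonious ingroup topology: (((((Epsilon,Beta),Eta),Delta),Alpha),Gamma).
The clade {Beta, Epsilon} is supported by cranial crest: its derived state 'yes' occurs in exactly those taxa and in no other taxon (including the outgroup).

cranial crest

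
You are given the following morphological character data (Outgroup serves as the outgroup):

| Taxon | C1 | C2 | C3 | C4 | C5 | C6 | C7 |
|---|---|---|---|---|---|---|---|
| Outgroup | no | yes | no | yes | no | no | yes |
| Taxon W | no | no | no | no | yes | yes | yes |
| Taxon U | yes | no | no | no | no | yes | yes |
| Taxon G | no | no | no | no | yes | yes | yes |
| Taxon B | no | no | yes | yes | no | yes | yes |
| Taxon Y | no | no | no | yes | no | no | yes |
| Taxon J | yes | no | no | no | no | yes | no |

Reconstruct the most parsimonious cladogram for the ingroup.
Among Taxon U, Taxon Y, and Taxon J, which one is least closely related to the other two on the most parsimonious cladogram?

Character polarity is set by the outgroup: the derived state is whichever differs from the outgroup's state, so for C2, C4, C7 the derived state is 'no', and for the remaining characters it is 'yes'.
Only Taxon J and Taxon U show the derived state 'yes' for C1, supporting them as a clade.
C2 (derived state 'no') is shared by all ingroup taxa — unites the whole ingroup.
C3: derived state 'yes' in Taxon B only — an autapomorphy, so it tells us nothing about relationships among taxa.
C4 (derived state 'no') is shared by Taxon G, Taxon J, Taxon U, and Taxon W — a synapomorphy uniting that clade.
C5: derived state 'yes' in Taxon G and Taxon W only — synapomorphy for {Taxon G, Taxon W}.
C6: derived state 'yes' in Taxon B, Taxon G, Taxon J, Taxon U, and Taxon W only — synapomorphy for {Taxon B, Taxon G, Taxon J, Taxon U, Taxon W}.
C7 (derived state 'no') is unique to Taxon J (autapomorphy; uninformative for grouping).
Most parsimonious ingroup topology: ((((Taxon W,Taxon G),(Taxon U,Taxon J)),Taxon B),Taxon Y).
Taxon U and Taxon J share a more recent common ancestor with each other than either does with Taxon Y, so Taxon Y is the least closely related of the three.

Taxon Y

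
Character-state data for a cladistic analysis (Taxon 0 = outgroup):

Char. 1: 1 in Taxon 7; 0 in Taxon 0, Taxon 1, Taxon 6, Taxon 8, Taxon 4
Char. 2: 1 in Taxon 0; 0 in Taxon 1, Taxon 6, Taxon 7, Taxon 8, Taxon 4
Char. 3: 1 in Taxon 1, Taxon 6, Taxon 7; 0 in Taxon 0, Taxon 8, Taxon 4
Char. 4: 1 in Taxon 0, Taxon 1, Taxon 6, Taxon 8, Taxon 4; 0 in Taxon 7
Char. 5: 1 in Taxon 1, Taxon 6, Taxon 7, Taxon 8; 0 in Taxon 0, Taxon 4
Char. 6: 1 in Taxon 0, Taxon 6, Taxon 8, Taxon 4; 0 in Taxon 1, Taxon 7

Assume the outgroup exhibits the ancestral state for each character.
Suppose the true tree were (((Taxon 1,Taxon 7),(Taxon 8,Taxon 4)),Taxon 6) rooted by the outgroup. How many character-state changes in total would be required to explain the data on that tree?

8

Map each character onto (((Taxon 1,Taxon 7),(Taxon 8,Taxon 4)),Taxon 6) (rooted by Taxon 0) and count the minimum state changes it requires (Fitch parsimony):
Char. 1: 1; Char. 2: 1; Char. 3: 2; Char. 4: 1; Char. 5: 2; Char. 6: 1.
Total tree length = 8.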